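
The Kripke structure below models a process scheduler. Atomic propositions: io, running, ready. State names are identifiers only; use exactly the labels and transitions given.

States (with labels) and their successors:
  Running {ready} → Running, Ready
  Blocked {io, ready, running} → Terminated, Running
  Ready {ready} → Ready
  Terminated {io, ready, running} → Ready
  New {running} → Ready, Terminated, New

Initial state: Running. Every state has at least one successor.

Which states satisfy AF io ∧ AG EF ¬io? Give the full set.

{Blocked, Terminated}

States satisfying io: {Blocked, Terminated}.
States satisfying AF io: {Blocked, Terminated}.
States satisfying EF ¬io: {Running, Blocked, Ready, Terminated, New}.
States satisfying AG EF ¬io: {Running, Blocked, Ready, Terminated, New}.
States satisfying AF io ∧ AG EF ¬io: {Blocked, Terminated}.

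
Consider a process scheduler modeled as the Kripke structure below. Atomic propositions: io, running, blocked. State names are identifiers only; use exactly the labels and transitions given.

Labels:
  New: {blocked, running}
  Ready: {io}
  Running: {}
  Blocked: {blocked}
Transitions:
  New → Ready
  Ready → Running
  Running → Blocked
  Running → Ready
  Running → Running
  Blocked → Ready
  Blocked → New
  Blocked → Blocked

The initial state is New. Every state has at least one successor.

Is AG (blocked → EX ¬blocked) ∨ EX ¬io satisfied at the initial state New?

States satisfying blocked → EX ¬blocked: {New, Ready, Running, Blocked}.
States satisfying AG (blocked → EX ¬blocked): {New, Ready, Running, Blocked}.
States satisfying ¬io: {New, Running, Blocked}.
States satisfying EX ¬io: {Ready, Running, Blocked}.
States satisfying AG (blocked → EX ¬blocked) ∨ EX ¬io: {New, Ready, Running, Blocked}.
New ∈ Sat(AG (blocked → EX ¬blocked) ∨ EX ¬io).

Satisfied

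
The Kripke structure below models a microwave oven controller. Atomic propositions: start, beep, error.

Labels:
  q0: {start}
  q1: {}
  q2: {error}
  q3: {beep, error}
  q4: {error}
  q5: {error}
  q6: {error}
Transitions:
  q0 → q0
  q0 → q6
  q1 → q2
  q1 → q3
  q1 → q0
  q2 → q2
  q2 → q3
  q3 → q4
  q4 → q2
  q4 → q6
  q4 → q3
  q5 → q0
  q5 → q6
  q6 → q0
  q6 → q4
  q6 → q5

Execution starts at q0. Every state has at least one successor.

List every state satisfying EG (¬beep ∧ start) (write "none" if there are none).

States satisfying ¬beep ∧ start: {q0}.
States satisfying EG (¬beep ∧ start): {q0}.

{q0}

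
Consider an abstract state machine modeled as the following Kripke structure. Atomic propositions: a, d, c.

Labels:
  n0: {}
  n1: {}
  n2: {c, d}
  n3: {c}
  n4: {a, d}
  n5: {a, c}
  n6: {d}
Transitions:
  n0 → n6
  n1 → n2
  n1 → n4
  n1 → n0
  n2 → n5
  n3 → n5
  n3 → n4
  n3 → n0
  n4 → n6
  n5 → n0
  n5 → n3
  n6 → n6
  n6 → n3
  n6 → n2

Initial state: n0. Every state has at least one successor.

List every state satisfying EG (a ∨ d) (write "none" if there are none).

States satisfying a ∨ d: {n2, n4, n5, n6}.
States satisfying EG (a ∨ d): {n4, n6}.

{n4, n6}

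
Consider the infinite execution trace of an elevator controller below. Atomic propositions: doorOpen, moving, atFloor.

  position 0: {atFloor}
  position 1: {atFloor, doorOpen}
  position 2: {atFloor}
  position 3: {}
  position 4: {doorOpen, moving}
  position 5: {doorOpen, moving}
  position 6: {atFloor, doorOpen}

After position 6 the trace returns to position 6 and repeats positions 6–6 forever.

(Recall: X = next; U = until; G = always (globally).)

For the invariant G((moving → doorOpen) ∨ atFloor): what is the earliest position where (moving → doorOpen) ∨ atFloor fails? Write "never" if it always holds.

never

(moving → doorOpen) ∨ atFloor holds at every position 0..6, and those are all the positions the trace ever visits, so the invariant G((moving → doorOpen) ∨ atFloor) is never violated.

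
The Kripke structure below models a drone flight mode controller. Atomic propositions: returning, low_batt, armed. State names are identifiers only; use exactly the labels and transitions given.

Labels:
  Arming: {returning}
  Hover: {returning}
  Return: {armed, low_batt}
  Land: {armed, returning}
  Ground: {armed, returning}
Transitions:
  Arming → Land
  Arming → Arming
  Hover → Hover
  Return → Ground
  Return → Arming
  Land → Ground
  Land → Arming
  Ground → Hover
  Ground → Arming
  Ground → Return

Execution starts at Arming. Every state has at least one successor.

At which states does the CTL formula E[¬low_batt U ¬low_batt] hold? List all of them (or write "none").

States satisfying ¬low_batt: {Arming, Hover, Land, Ground}.
States satisfying E[¬low_batt U ¬low_batt]: {Arming, Hover, Land, Ground}.

{Arming, Hover, Land, Ground}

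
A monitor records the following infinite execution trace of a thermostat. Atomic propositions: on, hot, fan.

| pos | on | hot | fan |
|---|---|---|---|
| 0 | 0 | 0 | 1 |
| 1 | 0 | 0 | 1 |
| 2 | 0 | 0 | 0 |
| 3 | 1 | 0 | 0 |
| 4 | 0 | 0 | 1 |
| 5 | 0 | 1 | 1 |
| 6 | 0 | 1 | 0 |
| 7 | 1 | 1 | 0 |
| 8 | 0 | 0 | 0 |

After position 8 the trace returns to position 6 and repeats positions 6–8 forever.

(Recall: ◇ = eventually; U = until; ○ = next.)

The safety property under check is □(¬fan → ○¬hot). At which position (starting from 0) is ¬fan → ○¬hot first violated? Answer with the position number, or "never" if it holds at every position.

Check ¬fan → ○¬hot at each position in order: 0 ✓, 1 ✓, 2 ✓, 3 ✓, 4 ✓, 5 ✓.
At position 6 the labels are {hot} and the next position 7 has {hot, on}, so ¬fan → ○¬hot is false there. This is the first violation.

6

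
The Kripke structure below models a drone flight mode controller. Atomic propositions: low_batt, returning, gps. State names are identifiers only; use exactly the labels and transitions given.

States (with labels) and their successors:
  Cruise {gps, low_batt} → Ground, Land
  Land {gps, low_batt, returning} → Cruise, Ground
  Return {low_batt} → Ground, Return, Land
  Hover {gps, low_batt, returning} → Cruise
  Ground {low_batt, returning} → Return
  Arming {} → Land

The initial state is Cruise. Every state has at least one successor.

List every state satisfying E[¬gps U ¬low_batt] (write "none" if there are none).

States satisfying ¬gps: {Return, Ground, Arming}.
States satisfying ¬low_batt: {Arming}.
States satisfying E[¬gps U ¬low_batt]: {Arming}.

{Arming}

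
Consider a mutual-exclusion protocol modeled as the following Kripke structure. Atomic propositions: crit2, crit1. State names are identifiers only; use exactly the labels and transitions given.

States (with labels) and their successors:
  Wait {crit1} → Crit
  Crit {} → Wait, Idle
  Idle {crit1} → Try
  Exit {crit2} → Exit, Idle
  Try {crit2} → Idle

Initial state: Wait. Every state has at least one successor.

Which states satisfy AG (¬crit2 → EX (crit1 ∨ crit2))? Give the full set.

States satisfying ¬crit2 → EX (crit1 ∨ crit2): {Crit, Idle, Exit, Try}.
States satisfying AG (¬crit2 → EX (crit1 ∨ crit2)): {Idle, Exit, Try}.

{Idle, Exit, Try}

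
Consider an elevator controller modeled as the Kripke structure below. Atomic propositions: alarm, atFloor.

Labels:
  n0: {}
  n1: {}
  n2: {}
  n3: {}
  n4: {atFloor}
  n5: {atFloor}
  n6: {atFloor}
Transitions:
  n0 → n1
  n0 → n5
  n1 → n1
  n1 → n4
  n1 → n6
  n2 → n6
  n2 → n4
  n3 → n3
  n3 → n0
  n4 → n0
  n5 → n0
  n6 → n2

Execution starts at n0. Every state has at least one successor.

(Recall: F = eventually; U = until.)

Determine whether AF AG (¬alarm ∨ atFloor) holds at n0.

States satisfying AG (¬alarm ∨ atFloor): {n0, n1, n2, n3, n4, n5, n6}.
States satisfying AF AG (¬alarm ∨ atFloor): {n0, n1, n2, n3, n4, n5, n6}.
n0 ∈ Sat(AF AG (¬alarm ∨ atFloor)).

Yes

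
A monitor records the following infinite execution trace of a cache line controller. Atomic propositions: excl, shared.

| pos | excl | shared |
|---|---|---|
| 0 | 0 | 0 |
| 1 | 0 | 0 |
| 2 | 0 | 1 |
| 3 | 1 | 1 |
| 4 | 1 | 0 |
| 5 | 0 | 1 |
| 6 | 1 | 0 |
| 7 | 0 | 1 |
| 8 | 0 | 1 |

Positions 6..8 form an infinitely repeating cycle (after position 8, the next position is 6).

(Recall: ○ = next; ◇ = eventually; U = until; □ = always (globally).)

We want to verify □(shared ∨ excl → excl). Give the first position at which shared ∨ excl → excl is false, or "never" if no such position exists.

Check shared ∨ excl → excl at each position in order: 0 ✓, 1 ✓.
At position 2 the labels are {shared}, so shared ∨ excl → excl is false there. This is the first violation.

2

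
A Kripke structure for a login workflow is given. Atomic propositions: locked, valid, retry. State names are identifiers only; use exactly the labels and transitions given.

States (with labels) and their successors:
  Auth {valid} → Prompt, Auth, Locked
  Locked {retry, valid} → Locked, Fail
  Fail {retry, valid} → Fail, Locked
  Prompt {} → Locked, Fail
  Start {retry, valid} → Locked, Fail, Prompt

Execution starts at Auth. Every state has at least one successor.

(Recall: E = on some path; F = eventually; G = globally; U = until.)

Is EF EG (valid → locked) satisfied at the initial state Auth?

States satisfying EG (valid → locked): ∅.
States satisfying EF EG (valid → locked): ∅.
No suitable path/successor from Auth witnesses the formula.
Auth ∉ Sat(EF EG (valid → locked)).

No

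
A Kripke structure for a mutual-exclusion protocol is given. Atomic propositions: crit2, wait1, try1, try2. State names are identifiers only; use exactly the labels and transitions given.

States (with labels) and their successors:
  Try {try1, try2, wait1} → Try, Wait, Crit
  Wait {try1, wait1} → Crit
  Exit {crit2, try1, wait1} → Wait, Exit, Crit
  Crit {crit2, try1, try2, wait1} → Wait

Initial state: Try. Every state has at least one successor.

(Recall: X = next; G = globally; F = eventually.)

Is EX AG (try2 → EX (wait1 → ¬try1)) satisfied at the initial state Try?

States satisfying AG (try2 → EX (wait1 → ¬try1)): ∅.
States satisfying EX AG (try2 → EX (wait1 → ¬try1)): ∅.
No suitable path/successor from Try witnesses the formula.
Try ∉ Sat(EX AG (try2 → EX (wait1 → ¬try1))).

No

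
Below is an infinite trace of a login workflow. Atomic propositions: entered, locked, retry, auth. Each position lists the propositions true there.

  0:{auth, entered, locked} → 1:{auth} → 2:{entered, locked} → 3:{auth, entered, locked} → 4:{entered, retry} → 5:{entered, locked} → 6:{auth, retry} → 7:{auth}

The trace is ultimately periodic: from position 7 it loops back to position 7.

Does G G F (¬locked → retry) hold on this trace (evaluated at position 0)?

G F (¬locked → retry) must hold at every position from 0 onward. It fails at position 0, so G G F (¬locked → retry) is false.

No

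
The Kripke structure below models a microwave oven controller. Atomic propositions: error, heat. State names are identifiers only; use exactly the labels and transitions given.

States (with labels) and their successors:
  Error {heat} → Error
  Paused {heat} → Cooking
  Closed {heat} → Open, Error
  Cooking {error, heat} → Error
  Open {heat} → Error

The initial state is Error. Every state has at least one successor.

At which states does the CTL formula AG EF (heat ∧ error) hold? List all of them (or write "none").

States satisfying EF (heat ∧ error): {Paused, Cooking}.
States satisfying AG EF (heat ∧ error): ∅.

none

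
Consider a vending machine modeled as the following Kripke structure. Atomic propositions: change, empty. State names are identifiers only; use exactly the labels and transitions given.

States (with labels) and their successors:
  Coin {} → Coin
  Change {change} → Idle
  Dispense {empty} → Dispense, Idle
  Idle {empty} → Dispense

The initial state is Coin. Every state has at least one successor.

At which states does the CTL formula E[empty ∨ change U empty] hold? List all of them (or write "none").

{Change, Dispense, Idle}

States satisfying empty ∨ change: {Change, Dispense, Idle}.
States satisfying empty: {Dispense, Idle}.
States satisfying E[empty ∨ change U empty]: {Change, Dispense, Idle}.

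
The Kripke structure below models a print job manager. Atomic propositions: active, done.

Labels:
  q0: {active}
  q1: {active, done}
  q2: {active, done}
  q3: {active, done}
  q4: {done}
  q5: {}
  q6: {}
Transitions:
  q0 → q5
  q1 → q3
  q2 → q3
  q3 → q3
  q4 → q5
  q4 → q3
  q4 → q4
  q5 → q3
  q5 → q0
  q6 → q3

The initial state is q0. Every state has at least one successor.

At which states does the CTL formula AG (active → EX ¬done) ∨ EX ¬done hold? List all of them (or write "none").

States satisfying active → EX ¬done: {q0, q4, q5, q6}.
States satisfying AG (active → EX ¬done): ∅.
States satisfying ¬done: {q0, q5, q6}.
States satisfying EX ¬done: {q0, q4, q5}.
States satisfying AG (active → EX ¬done) ∨ EX ¬done: {q0, q4, q5}.

{q0, q4, q5}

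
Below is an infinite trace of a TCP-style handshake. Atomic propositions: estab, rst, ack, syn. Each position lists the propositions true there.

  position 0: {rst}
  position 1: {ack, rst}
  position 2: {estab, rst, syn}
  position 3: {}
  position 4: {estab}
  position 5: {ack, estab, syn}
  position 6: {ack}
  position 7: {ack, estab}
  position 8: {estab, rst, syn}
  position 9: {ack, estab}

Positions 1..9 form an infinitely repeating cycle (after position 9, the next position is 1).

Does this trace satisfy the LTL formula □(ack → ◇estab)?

ack → ◇estab holds at every position 0..9, and those are all positions ever visited, so □(ack → ◇estab) holds.
Positions where ack holds: 1, 5, 6, 7, 9.
Check ◇estab at each: 1→ok, 5→ok, 6→ok, 7→ok, 9→ok.

Holds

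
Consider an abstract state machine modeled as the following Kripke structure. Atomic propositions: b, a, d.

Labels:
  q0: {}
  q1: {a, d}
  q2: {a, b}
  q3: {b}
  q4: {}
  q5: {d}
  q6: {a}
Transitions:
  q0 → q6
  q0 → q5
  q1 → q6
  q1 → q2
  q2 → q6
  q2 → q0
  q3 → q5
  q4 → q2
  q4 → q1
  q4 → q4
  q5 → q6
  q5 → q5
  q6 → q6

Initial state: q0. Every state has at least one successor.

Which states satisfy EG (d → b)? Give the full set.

{q0, q2, q4, q6}

States satisfying d → b: {q0, q2, q3, q4, q6}.
States satisfying EG (d → b): {q0, q2, q4, q6}.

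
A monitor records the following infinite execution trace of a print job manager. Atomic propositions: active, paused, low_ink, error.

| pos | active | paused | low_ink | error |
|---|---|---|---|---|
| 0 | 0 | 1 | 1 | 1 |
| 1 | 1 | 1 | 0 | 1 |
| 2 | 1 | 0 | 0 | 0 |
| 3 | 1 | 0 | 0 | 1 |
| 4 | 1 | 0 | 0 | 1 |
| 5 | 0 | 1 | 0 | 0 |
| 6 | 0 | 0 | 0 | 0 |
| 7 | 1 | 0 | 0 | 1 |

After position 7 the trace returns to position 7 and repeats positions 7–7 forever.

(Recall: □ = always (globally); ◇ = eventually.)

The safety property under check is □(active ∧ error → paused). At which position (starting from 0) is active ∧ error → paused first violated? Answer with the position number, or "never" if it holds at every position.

3

Check active ∧ error → paused at each position in order: 0 ✓, 1 ✓, 2 ✓.
At position 3 the labels are {active, error}, so active ∧ error → paused is false there. This is the first violation.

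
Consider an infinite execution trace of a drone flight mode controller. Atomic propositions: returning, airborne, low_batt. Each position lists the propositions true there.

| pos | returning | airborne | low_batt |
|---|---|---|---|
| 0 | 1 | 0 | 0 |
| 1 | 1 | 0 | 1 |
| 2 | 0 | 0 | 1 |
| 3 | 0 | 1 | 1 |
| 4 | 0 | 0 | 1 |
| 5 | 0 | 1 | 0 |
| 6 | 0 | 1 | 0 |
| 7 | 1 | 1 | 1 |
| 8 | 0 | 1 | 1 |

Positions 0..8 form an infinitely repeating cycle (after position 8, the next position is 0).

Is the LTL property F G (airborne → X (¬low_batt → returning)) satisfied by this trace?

G (airborne → X (¬low_batt → returning)) is false at every position 0..8, so it never becomes true and F G (airborne → X (¬low_batt → returning)) fails.

Violated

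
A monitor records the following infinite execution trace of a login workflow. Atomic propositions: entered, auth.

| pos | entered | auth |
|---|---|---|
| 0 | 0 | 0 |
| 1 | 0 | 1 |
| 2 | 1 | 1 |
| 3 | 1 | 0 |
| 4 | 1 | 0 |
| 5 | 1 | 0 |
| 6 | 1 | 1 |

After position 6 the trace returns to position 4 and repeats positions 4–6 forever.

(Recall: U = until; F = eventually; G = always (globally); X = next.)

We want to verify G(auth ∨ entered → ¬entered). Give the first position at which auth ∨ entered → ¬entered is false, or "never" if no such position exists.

Check auth ∨ entered → ¬entered at each position in order: 0 ✓, 1 ✓.
At position 2 the labels are {auth, entered}, so auth ∨ entered → ¬entered is false there. This is the first violation.

2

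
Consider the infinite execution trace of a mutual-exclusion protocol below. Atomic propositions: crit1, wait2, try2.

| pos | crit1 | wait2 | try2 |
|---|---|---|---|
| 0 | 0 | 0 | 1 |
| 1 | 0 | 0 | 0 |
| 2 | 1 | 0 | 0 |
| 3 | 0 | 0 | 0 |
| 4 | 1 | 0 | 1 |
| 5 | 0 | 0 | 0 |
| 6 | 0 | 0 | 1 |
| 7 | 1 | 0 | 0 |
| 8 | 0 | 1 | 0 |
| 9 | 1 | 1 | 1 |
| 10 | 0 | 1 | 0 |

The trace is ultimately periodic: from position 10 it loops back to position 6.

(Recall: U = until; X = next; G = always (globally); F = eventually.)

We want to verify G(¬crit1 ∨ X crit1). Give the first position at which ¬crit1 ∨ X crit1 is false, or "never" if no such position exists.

2

Check ¬crit1 ∨ X crit1 at each position in order: 0 ✓, 1 ✓.
At position 2 the labels are {crit1} and the next position 3 has {}, so ¬crit1 ∨ X crit1 is false there. This is the first violation.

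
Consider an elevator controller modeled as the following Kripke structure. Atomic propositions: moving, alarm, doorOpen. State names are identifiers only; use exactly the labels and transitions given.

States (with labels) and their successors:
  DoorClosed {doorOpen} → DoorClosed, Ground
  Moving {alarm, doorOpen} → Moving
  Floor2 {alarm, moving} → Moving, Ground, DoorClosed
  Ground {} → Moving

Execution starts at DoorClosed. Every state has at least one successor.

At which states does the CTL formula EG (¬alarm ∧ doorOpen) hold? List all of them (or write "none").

States satisfying ¬alarm ∧ doorOpen: {DoorClosed}.
States satisfying EG (¬alarm ∧ doorOpen): {DoorClosed}.

{DoorClosed}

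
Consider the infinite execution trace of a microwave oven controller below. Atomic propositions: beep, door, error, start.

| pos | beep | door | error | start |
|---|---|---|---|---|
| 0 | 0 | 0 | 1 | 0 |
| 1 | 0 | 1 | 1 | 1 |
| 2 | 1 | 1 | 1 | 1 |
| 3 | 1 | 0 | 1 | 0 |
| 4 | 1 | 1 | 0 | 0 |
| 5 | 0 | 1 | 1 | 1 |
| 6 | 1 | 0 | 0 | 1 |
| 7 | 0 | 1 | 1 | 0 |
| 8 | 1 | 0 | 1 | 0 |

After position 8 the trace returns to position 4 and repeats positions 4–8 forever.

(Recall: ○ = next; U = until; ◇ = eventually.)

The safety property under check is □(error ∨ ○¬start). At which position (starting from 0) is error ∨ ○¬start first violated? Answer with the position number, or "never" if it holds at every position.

4

Check error ∨ ○¬start at each position in order: 0 ✓, 1 ✓, 2 ✓, 3 ✓.
At position 4 the labels are {beep, door} and the next position 5 has {door, error, start}, so error ∨ ○¬start is false there. This is the first violation.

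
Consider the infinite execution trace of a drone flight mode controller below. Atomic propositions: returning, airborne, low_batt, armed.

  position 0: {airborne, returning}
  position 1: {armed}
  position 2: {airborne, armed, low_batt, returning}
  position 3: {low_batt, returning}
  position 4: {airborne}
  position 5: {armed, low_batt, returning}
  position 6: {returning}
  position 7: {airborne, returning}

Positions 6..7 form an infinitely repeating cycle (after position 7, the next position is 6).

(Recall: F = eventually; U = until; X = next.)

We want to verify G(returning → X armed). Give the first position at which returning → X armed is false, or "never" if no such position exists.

Check returning → X armed at each position in order: 0 ✓, 1 ✓.
At position 2 the labels are {airborne, armed, low_batt, returning} and the next position 3 has {low_batt, returning}, so returning → X armed is false there. This is the first violation.

2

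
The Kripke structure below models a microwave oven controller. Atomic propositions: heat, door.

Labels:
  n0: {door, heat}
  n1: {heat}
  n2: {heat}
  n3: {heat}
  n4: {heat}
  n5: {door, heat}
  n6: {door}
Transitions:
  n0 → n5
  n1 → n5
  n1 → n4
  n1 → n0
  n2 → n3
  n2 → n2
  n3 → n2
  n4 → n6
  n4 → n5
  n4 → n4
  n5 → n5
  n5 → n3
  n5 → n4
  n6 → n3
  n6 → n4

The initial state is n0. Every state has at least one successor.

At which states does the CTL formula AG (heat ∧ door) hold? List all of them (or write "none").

none

States satisfying heat ∧ door: {n0, n5}.
States satisfying AG (heat ∧ door): ∅.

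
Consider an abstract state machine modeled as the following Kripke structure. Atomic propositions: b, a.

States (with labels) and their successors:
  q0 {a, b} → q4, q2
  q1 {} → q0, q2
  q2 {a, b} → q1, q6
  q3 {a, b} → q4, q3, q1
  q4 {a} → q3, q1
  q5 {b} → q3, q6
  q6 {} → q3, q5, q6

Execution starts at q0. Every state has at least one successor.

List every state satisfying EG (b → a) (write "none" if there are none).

States satisfying b → a: {q0, q1, q2, q3, q4, q6}.
States satisfying EG (b → a): {q0, q1, q2, q3, q4, q6}.

{q0, q1, q2, q3, q4, q6}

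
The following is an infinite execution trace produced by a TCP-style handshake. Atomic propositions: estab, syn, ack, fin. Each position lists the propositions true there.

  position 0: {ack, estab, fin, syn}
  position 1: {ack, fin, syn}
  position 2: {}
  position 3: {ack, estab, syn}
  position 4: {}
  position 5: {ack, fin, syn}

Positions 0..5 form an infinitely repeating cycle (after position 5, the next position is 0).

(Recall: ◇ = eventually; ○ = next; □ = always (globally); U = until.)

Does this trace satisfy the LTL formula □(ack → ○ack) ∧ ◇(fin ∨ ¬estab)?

Violated

ack → ○ack must hold at every position from 0 onward. It fails at position 1, so □(ack → ○ack) is false.
Positions where ack holds: 0, 1, 3, 5.
Check ○ack at each: 0→ok, 1→fails, 3→fails, 5→ok.
fin ∨ ¬estab holds at position 0, which is reachable from 0, so ◇(fin ∨ ¬estab) holds.
At position 0: □(ack → ○ack) is false; ◇(fin ∨ ¬estab) is true; so □(ack → ○ack) ∧ ◇(fin ∨ ¬estab) is false.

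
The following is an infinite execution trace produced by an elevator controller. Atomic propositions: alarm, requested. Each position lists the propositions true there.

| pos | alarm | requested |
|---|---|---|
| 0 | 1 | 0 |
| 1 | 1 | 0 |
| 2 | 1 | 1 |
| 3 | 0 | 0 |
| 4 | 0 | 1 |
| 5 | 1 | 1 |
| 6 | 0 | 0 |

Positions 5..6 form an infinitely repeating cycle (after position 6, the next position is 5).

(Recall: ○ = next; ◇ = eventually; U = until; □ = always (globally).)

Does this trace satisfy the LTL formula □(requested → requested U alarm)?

requested → requested U alarm holds at every position 0..6, and those are all positions ever visited, so □(requested → requested U alarm) holds.
Positions where requested holds: 2, 4, 5.
Check requested U alarm at each: 2→ok, 4→ok, 5→ok.

Holds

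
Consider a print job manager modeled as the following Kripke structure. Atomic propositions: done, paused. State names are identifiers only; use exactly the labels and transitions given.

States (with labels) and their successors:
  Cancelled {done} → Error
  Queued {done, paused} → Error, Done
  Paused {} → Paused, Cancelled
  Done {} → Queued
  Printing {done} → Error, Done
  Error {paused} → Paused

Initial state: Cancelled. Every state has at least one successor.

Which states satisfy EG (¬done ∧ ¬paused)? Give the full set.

{Paused}

States satisfying ¬done ∧ ¬paused: {Paused, Done}.
States satisfying EG (¬done ∧ ¬paused): {Paused}.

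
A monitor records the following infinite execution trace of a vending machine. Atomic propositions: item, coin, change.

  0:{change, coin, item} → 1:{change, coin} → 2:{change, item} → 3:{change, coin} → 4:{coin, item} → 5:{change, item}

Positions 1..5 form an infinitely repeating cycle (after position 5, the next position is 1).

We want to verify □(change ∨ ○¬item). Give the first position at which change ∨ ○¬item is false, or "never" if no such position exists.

4

Check change ∨ ○¬item at each position in order: 0 ✓, 1 ✓, 2 ✓, 3 ✓.
At position 4 the labels are {coin, item} and the next position 5 has {change, item}, so change ∨ ○¬item is false there. This is the first violation.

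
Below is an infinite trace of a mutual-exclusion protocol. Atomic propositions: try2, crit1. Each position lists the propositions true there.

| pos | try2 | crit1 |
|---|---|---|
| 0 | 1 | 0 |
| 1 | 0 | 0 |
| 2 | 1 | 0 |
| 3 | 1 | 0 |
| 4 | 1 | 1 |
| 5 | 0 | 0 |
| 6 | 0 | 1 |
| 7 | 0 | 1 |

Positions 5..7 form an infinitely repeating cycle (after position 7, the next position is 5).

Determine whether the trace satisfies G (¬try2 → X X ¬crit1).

¬try2 → X X ¬crit1 must hold at every position from 0 onward. It fails at position 5, so G (¬try2 → X X ¬crit1) is false.
Positions where ¬try2 holds: 1, 5, 6, 7.
Check X X ¬crit1 at each: 1→ok, 5→fails, 6→ok, 7→fails.

Does not hold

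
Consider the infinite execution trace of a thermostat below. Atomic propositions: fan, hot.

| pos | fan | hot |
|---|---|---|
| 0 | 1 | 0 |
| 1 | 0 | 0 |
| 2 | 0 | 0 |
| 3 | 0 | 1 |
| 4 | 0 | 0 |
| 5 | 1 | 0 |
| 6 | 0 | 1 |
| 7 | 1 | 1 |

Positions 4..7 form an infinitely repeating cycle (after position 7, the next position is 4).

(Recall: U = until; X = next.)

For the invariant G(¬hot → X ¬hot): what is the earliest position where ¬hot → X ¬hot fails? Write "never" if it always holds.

Check ¬hot → X ¬hot at each position in order: 0 ✓, 1 ✓.
At position 2 the labels are {} and the next position 3 has {hot}, so ¬hot → X ¬hot is false there. This is the first violation.

2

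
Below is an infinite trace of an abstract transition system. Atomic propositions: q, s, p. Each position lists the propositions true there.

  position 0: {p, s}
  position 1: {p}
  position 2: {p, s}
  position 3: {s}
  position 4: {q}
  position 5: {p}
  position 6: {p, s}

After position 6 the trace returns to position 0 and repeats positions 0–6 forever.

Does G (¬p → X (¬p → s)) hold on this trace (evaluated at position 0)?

¬p → X (¬p → s) must hold at every position from 0 onward. It fails at position 3, so G (¬p → X (¬p → s)) is false.
Positions where ¬p holds: 3, 4.
Check X (¬p → s) at each: 3→fails, 4→ok.

No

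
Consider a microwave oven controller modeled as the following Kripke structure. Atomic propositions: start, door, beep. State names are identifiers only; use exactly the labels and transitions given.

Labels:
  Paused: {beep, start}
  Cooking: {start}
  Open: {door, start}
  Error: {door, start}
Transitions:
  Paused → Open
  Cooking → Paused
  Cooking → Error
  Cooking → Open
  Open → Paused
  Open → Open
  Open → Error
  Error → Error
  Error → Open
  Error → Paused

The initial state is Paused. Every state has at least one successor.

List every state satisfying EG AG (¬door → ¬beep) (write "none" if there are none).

States satisfying AG (¬door → ¬beep): ∅.
States satisfying EG AG (¬door → ¬beep): ∅.

none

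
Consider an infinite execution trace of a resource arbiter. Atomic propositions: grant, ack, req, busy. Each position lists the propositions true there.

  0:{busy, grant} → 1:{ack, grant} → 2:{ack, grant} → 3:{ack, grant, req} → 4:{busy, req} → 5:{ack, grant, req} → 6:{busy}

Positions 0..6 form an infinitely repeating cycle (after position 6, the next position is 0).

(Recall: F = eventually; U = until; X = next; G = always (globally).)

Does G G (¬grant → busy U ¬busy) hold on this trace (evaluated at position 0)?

G (¬grant → busy U ¬busy) holds at every position 0..6, and those are all positions ever visited, so G G (¬grant → busy U ¬busy) holds.

Yes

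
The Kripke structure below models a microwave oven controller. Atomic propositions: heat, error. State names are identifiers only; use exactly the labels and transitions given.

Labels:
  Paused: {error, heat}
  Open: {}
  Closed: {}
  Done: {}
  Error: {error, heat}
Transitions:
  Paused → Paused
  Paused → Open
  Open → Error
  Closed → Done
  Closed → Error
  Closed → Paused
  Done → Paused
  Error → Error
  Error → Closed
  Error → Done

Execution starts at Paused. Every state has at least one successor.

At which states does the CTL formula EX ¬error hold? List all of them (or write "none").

States satisfying ¬error: {Open, Closed, Done}.
States satisfying EX ¬error: {Paused, Closed, Error}.

{Paused, Closed, Error}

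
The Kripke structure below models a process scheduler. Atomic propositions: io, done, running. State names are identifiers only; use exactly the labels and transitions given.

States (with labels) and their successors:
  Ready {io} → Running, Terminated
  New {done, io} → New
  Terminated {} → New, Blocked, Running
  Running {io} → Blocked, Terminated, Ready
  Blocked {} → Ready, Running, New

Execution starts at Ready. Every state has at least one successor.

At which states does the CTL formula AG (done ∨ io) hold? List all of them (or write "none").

{New}

States satisfying done ∨ io: {Ready, New, Running}.
States satisfying AG (done ∨ io): {New}.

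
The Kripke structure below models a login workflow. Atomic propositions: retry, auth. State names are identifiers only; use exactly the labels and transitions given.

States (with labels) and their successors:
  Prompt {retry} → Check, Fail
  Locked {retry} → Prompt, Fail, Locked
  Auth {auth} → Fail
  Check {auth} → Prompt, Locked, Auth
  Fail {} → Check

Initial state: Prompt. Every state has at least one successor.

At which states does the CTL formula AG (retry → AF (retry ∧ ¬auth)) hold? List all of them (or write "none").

{Prompt, Locked, Auth, Check, Fail}

States satisfying retry → AF (retry ∧ ¬auth): {Prompt, Locked, Auth, Check, Fail}.
States satisfying AG (retry → AF (retry ∧ ¬auth)): {Prompt, Locked, Auth, Check, Fail}.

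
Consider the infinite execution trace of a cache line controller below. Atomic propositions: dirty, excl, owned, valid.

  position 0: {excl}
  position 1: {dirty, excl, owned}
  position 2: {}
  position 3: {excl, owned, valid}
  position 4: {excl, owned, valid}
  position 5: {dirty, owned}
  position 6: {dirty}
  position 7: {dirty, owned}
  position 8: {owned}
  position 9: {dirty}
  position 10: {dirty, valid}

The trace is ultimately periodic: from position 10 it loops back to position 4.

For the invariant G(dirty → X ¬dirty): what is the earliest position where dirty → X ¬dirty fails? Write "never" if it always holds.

Check dirty → X ¬dirty at each position in order: 0 ✓, 1 ✓, 2 ✓, 3 ✓, 4 ✓.
At position 5 the labels are {dirty, owned} and the next position 6 has {dirty}, so dirty → X ¬dirty is false there. This is the first violation.

5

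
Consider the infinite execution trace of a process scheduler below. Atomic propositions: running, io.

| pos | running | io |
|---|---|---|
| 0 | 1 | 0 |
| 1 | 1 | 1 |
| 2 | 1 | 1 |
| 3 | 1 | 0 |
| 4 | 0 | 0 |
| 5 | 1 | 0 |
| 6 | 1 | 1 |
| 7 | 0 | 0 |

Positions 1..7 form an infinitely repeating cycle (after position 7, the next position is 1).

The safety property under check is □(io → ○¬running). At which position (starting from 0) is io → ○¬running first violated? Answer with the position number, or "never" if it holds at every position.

1

Check io → ○¬running at each position in order: 0 ✓.
At position 1 the labels are {io, running} and the next position 2 has {io, running}, so io → ○¬running is false there. This is the first violation.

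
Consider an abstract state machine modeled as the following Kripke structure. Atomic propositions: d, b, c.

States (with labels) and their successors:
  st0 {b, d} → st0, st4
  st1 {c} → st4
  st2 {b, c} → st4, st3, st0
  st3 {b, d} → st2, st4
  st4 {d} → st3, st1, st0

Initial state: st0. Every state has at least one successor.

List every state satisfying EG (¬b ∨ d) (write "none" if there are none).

States satisfying ¬b ∨ d: {st0, st1, st3, st4}.
States satisfying EG (¬b ∨ d): {st0, st1, st3, st4}.

{st0, st1, st3, st4}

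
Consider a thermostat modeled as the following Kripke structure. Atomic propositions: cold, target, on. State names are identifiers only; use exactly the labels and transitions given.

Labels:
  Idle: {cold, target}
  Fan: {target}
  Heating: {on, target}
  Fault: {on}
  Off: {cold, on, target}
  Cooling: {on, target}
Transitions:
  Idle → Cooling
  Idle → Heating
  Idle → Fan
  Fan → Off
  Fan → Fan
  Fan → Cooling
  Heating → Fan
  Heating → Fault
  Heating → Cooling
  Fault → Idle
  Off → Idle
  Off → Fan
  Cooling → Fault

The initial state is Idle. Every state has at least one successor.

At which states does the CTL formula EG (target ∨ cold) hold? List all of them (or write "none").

{Idle, Fan, Heating, Off}

States satisfying target ∨ cold: {Idle, Fan, Heating, Off, Cooling}.
States satisfying EG (target ∨ cold): {Idle, Fan, Heating, Off}.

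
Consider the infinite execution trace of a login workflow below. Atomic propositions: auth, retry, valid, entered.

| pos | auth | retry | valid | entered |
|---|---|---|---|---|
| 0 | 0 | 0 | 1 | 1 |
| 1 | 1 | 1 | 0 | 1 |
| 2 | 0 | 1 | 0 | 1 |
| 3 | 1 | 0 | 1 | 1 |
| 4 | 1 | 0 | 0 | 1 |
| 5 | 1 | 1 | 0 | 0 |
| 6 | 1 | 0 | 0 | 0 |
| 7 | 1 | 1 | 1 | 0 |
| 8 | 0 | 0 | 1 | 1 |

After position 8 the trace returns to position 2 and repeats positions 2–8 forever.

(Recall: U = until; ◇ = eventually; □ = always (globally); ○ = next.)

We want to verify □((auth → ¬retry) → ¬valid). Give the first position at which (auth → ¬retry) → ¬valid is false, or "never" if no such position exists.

0

At position 0 the labels are {entered, valid}, so (auth → ¬retry) → ¬valid is false there. This is the first violation.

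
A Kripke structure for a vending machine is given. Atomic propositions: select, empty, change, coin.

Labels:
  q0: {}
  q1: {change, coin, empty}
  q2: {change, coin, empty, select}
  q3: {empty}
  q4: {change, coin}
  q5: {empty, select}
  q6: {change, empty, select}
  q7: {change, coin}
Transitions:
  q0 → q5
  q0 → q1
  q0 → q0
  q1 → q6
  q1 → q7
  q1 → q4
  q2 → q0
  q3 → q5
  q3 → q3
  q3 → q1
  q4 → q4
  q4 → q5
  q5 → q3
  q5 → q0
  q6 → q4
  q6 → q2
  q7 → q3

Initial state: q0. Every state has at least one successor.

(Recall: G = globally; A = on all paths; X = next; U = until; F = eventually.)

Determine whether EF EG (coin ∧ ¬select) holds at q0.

Holds

States satisfying EG (coin ∧ ¬select): {q1, q4}.
States satisfying EF EG (coin ∧ ¬select): {q0, q1, q2, q3, q4, q5, q6, q7}.
Some path from q0 reaches a state where EG (coin ∧ ¬select) holds.
q0 ∈ Sat(EF EG (coin ∧ ¬select)).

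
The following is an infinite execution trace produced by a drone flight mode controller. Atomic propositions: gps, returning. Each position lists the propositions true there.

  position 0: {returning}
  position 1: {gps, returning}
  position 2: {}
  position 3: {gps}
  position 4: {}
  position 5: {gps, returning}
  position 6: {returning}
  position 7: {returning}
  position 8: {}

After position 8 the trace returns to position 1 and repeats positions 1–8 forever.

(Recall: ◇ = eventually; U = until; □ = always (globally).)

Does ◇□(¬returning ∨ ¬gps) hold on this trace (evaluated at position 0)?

□(¬returning ∨ ¬gps) is false at every position 0..8, so it never becomes true and ◇□(¬returning ∨ ¬gps) fails.

Violated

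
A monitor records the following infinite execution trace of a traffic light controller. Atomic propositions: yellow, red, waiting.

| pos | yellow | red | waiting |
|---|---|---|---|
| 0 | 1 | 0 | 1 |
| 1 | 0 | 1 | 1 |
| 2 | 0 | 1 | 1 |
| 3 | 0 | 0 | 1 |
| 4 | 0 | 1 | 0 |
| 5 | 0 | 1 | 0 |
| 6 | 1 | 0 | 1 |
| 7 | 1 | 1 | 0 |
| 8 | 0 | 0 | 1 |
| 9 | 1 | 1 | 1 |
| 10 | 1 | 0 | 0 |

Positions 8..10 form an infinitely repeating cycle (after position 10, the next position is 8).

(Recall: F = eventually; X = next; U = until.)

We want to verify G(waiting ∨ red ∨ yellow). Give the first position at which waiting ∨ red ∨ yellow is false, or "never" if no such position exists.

waiting ∨ red ∨ yellow holds at every position 0..10, and those are all the positions the trace ever visits, so the invariant G(waiting ∨ red ∨ yellow) is never violated.

never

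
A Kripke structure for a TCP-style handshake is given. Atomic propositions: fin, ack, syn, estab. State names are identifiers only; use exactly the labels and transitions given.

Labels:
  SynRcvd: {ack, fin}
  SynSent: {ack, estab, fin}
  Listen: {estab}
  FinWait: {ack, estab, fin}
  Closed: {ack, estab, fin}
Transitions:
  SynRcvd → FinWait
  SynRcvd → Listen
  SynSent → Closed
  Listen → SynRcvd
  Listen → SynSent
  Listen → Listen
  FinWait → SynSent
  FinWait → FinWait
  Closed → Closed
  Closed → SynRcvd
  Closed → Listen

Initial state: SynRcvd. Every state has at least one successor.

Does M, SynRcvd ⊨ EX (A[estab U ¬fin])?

States satisfying A[estab U ¬fin]: {Listen}.
States satisfying EX (A[estab U ¬fin]): {SynRcvd, Listen, Closed}.
SynRcvd ∈ Sat(EX (A[estab U ¬fin])).

Satisfied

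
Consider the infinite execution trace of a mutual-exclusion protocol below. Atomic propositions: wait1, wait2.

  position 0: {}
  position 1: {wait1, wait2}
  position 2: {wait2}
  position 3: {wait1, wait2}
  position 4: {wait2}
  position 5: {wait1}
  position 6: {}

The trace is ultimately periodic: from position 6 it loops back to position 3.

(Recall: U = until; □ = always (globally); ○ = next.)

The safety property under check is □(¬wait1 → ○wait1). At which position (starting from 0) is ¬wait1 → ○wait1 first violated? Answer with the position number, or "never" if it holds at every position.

never

¬wait1 → ○wait1 holds at every position 0..6, and those are all the positions the trace ever visits, so the invariant □(¬wait1 → ○wait1) is never violated.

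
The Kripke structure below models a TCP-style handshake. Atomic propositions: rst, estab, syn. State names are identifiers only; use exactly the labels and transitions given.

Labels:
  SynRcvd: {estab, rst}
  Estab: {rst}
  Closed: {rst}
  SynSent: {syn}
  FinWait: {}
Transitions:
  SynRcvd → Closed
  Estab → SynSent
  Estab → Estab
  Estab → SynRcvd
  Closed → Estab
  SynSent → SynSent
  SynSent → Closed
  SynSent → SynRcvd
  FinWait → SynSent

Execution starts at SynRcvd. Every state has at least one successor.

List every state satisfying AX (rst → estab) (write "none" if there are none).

States satisfying rst → estab: {SynRcvd, SynSent, FinWait}.
States satisfying AX (rst → estab): {FinWait}.

{FinWait}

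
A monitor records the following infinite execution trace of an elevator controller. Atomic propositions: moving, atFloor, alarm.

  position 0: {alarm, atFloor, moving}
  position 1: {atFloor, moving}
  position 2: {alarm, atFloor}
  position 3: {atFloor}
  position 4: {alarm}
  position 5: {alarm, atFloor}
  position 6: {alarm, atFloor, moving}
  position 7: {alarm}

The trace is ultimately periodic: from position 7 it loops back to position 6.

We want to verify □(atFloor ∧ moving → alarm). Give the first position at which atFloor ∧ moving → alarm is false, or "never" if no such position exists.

Check atFloor ∧ moving → alarm at each position in order: 0 ✓.
At position 1 the labels are {atFloor, moving}, so atFloor ∧ moving → alarm is false there. This is the first violation.

1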